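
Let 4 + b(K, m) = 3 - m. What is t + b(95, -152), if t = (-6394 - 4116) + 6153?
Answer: -4206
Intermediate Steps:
t = -4357 (t = -10510 + 6153 = -4357)
b(K, m) = -1 - m (b(K, m) = -4 + (3 - m) = -1 - m)
t + b(95, -152) = -4357 + (-1 - 1*(-152)) = -4357 + (-1 + 152) = -4357 + 151 = -4206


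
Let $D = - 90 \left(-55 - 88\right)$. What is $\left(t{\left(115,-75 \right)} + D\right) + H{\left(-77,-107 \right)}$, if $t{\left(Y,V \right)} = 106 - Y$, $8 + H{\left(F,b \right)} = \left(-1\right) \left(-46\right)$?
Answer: $12899$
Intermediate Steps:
$H{\left(F,b \right)} = 38$ ($H{\left(F,b \right)} = -8 - -46 = -8 + 46 = 38$)
$D = 12870$ ($D = \left(-90\right) \left(-143\right) = 12870$)
$\left(t{\left(115,-75 \right)} + D\right) + H{\left(-77,-107 \right)} = \left(\left(106 - 115\right) + 12870\right) + 38 = \left(-9 + 12870\right) + 38 = 12861 + 38 = 12899$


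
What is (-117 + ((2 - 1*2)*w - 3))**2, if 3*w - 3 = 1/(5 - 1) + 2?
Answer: 14400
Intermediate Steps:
w = 7/4 (w = 1 + (1/(5 - 1) + 2)/3 = 1 + (1/4 + 2)/3 = 1 + (1/3)*(9/4) = 1 + 3/4 = 7/4 ≈ 1.7500)
(-117 + ((2 - 1*2)*w - 3))**2 = (-117 + ((2 - 1*2)*(7/4) - 3))**2 = (-117 + ((2 - 2)*(7/4) - 3))**2 = (-117 + (0*(7/4) - 3))**2 = (-117 + (0 - 3))**2 = (-117 - 3)**2 = (-120)**2 = 14400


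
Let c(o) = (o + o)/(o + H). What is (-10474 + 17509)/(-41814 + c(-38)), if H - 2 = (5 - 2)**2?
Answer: -189945/1128902 ≈ -0.16826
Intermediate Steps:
H = 11 (H = 2 + (5 - 2)**2 = 2 + 3**2 = 2 + 9 = 11)
c(o) = 2*o/(11 + o) (c(o) = (o + o)/(o + 11) = (2*o)/(11 + o) = 2*o/(11 + o))
(-10474 + 17509)/(-41814 + c(-38)) = (-10474 + 17509)/(-41814 + 2*(-38)/(11 - 38)) = 7035/(-41814 + 2*(-38)/(-27)) = 7035/(-41814 + 2*(-38)*(-1/27)) = 7035/(-41814 + 76/27) = 7035/(-1128902/27) = 7035*(-27/1128902) = -189945/1128902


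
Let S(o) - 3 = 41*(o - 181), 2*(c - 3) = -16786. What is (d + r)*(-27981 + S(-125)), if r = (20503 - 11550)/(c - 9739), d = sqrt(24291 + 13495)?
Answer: 120937124/6043 - 40524*sqrt(37786) ≈ -7.8573e+6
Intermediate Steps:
c = -8390 (c = 3 + (1/2)*(-16786) = 3 - 8393 = -8390)
d = sqrt(37786) ≈ 194.39
S(o) = -7418 + 41*o (S(o) = 3 + 41*(o - 181) = 3 + 41*(-181 + o) = 3 + (-7421 + 41*o) = -7418 + 41*o)
r = -8953/18129 (r = (20503 - 11550)/(-8390 - 9739) = 8953/(-18129) = 8953*(-1/18129) = -8953/18129 ≈ -0.49385)
(d + r)*(-27981 + S(-125)) = (sqrt(37786) - 8953/18129)*(-27981 + (-7418 + 41*(-125))) = (-8953/18129 + sqrt(37786))*(-27981 + (-7418 - 5125)) = (-8953/18129 + sqrt(37786))*(-27981 - 12543) = (-8953/18129 + sqrt(37786))*(-40524) = 120937124/6043 - 40524*sqrt(37786)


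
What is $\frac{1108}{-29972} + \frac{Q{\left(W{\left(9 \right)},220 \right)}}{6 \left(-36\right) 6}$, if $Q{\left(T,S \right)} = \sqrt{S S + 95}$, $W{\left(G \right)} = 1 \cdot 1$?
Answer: $- \frac{277}{7493} - \frac{\sqrt{48495}}{1296} \approx -0.20689$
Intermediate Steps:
$W{\left(G \right)} = 1$
$Q{\left(T,S \right)} = \sqrt{95 + S^{2}}$ ($Q{\left(T,S \right)} = \sqrt{S^{2} + 95} = \sqrt{95 + S^{2}}$)
$\frac{1108}{-29972} + \frac{Q{\left(W{\left(9 \right)},220 \right)}}{6 \left(-36\right) 6} = \frac{1108}{-29972} + \frac{\sqrt{95 + 220^{2}}}{6 \left(-36\right) 6} = 1108 \left(- \frac{1}{29972}\right) + \frac{\sqrt{95 + 48400}}{\left(-216\right) 6} = - \frac{277}{7493} + \frac{\sqrt{48495}}{-1296} = - \frac{277}{7493} + \sqrt{48495} \left(- \frac{1}{1296}\right) = - \frac{277}{7493} - \frac{\sqrt{48495}}{1296}$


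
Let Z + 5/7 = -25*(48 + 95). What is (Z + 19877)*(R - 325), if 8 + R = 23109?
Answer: 2598946584/7 ≈ 3.7128e+8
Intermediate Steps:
R = 23101 (R = -8 + 23109 = 23101)
Z = -25030/7 (Z = -5/7 - 25*(48 + 95) = -5/7 - 25*143 = -5/7 - 3575 = -25030/7 ≈ -3575.7)
(Z + 19877)*(R - 325) = (-25030/7 + 19877)*(23101 - 325) = (114109/7)*22776 = 2598946584/7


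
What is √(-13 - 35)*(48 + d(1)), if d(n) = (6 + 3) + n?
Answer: 232*I*√3 ≈ 401.84*I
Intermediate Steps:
d(n) = 9 + n
√(-13 - 35)*(48 + d(1)) = √(-13 - 35)*(48 + (9 + 1)) = √(-48)*(48 + 10) = (4*I*√3)*58 = 232*I*√3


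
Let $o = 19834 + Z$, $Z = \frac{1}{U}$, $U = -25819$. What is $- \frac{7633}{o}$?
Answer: $- \frac{197076427}{512094045} \approx -0.38484$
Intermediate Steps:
$Z = - \frac{1}{25819}$ ($Z = \frac{1}{-25819} = - \frac{1}{25819} \approx -3.8731 \cdot 10^{-5}$)
$o = \frac{512094045}{25819}$ ($o = 19834 - \frac{1}{25819} = \frac{512094045}{25819} \approx 19834.0$)
$- \frac{7633}{o} = - \frac{7633}{\frac{512094045}{25819}} = \left(-7633\right) \frac{25819}{512094045} = - \frac{197076427}{512094045}$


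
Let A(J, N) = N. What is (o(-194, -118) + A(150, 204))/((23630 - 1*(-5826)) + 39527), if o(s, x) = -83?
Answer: 121/68983 ≈ 0.0017541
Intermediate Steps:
(o(-194, -118) + A(150, 204))/((23630 - 1*(-5826)) + 39527) = (-83 + 204)/((23630 - 1*(-5826)) + 39527) = 121/((23630 + 5826) + 39527) = 121/(29456 + 39527) = 121/68983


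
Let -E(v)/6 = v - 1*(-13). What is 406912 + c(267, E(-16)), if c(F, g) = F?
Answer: 407179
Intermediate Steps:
E(v) = -78 - 6*v (E(v) = -6*(v - 1*(-13)) = -6*(v + 13) = -6*(13 + v) = -78 - 6*v)
406912 + c(267, E(-16)) = 406912 + 267 = 407179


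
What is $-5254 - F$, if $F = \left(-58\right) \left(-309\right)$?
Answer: $-23176$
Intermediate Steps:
$F = 17922$
$-5254 - F = -5254 - 17922 = -23176$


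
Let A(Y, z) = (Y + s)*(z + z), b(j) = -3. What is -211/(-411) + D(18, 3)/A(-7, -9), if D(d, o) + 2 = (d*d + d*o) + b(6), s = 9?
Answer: -48569/4932 ≈ -9.8477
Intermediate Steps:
A(Y, z) = 2*z*(9 + Y) (A(Y, z) = (Y + 9)*(z + z) = (9 + Y)*(2*z) = 2*z*(9 + Y))
D(d, o) = -5 + d² + d*o (D(d, o) = -2 + ((d*d + d*o) - 3) = -2 + ((d² + d*o) - 3) = -2 + (-3 + d² + d*o) = -5 + d² + d*o)
-211/(-411) + D(18, 3)/A(-7, -9) = -211/(-411) + (-5 + 18² + 18*3)/((2*(-9)*(9 - 7))) = -211*(-1/411) + (-5 + 324 + 54)/((2*(-9)*2)) = 211/411 + 373/(-36) = 211/411 + 373*(-1/36) = 211/411 - 373/36 = -48569/4932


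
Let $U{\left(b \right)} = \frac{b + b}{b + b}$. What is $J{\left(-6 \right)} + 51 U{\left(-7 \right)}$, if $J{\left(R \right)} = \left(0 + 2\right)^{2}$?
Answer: $55$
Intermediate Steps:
$J{\left(R \right)} = 4$ ($J{\left(R \right)} = 2^{2} = 4$)
$U{\left(b \right)} = 1$ ($U{\left(b \right)} = \frac{2 b}{2 b} = 2 b \frac{1}{2 b} = 1$)
$J{\left(-6 \right)} + 51 U{\left(-7 \right)} = 4 + 51 \cdot 1 = 4 + 51 = 55$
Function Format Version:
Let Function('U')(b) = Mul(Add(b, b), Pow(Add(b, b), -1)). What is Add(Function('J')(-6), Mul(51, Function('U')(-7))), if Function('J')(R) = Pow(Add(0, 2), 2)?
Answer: 55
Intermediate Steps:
Function('J')(R) = 4 (Function('J')(R) = Pow(2, 2) = 4)
Function('U')(b) = 1 (Function('U')(b) = Mul(Mul(2, b), Pow(Mul(2, b), -1)) = Mul(Mul(2, b), Mul(Rational(1, 2), Pow(b, -1))) = 1)
Add(Function('J')(-6), Mul(51, Function('U')(-7))) = Add(4, Mul(51, 1)) = Add(4, 51) = 55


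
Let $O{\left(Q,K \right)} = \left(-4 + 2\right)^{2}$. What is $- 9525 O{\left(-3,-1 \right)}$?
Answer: $-38100$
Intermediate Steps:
$O{\left(Q,K \right)} = 4$ ($O{\left(Q,K \right)} = \left(-2\right)^{2} = 4$)
$- 9525 O{\left(-3,-1 \right)} = \left(-9525\right) 4 = -38100$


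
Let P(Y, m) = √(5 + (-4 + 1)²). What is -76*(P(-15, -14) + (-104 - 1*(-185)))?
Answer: -6156 - 76*√14 ≈ -6440.4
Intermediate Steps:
P(Y, m) = √14 (P(Y, m) = √(5 + (-3)²) = √(5 + 9) = √14)
-76*(P(-15, -14) + (-104 - 1*(-185))) = -76*(√14 + (-104 - 1*(-185))) = -76*(√14 + (-104 + 185)) = -76*(√14 + 81) = -76*(81 + √14) = -6156 - 76*√14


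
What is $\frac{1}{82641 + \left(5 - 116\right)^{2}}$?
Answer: $\frac{1}{94962} \approx 1.0531 \cdot 10^{-5}$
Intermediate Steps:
$\frac{1}{82641 + \left(5 - 116\right)^{2}} = \frac{1}{82641 + \left(-111\right)^{2}} = \frac{1}{82641 + 12321} = \frac{1}{94962}$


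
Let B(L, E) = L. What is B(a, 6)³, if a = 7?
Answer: 343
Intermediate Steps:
B(a, 6)³ = 7³ = 343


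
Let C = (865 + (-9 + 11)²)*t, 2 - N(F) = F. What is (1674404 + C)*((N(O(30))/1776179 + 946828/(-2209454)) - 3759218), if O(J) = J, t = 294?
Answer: -14235470192565733895559840/1962192898133 ≈ -7.2549e+12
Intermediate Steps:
N(F) = 2 - F
C = 255486 (C = (865 + (-9 + 11)²)*294 = (865 + 2²)*294 = (865 + 4)*294 = 869*294 = 255486)
(1674404 + C)*((N(O(30))/1776179 + 946828/(-2209454)) - 3759218) = (1674404 + 255486)*(((2 - 1*30)/1776179 + 946828/(-2209454)) - 3759218) = 1929890*(((2 - 30)*(1/1776179) + 946828*(-1/2209454)) - 3759218) = 1929890*((-28*1/1776179 - 473414/1104727) - 3759218) = 1929890*((-28/1776179 - 473414/1104727) - 3759218) = 1929890*(-840898937462/1962192898133 - 3759218) = 1929890*(-7376311703032677456/1962192898133) = -14235470192565733895559840/1962192898133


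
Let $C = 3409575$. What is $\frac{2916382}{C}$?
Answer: $\frac{2916382}{3409575} \approx 0.85535$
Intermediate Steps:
$\frac{2916382}{C} = \frac{2916382}{3409575}$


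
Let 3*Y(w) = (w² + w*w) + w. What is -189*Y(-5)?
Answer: -2835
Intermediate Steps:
Y(w) = w/3 + 2*w²/3 (Y(w) = ((w² + w*w) + w)/3 = ((w² + w²) + w)/3 = (2*w² + w)/3 = (w + 2*w²)/3 = w/3 + 2*w²/3)
-189*Y(-5) = -63*(-5)*(1 + 2*(-5)) = -63*(-5)*(1 - 10) = -63*(-5)*(-9) = -189*15 = -2835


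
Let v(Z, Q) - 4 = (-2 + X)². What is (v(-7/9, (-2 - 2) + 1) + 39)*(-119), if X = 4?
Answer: -5593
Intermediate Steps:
v(Z, Q) = 8 (v(Z, Q) = 4 + (-2 + 4)² = 4 + 2² = 4 + 4 = 8)
(v(-7/9, (-2 - 2) + 1) + 39)*(-119) = (8 + 39)*(-119) = 47*(-119) = -5593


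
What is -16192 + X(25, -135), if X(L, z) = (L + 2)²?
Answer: -15463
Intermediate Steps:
X(L, z) = (2 + L)²
-16192 + X(25, -135) = -16192 + (2 + 25)² = -16192 + 27² = -16192 + 729 = -15463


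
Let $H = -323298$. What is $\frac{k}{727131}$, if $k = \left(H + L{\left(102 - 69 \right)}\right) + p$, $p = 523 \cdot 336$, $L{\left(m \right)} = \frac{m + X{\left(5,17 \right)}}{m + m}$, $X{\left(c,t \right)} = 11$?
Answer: $- \frac{442708}{2181393} \approx -0.20295$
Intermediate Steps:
$L{\left(m \right)} = \frac{11 + m}{2 m}$ ($L{\left(m \right)} = \frac{m + 11}{m + m} = \frac{11 + m}{2 m}$)
$p = 175728$
$k = - \frac{442708}{3}$ ($k = \left(-323298 + \frac{11 + \left(102 - 69\right)}{2 \left(102 - 69\right)}\right) + 175728 = \left(-323298 + \frac{11 + 33}{2 \cdot 33}\right) + 175728 = \left(-323298 + \frac{1}{2} \cdot \frac{1}{33} \cdot 44\right) + 175728 = \left(-323298 + \frac{2}{3}\right) + 175728 = - \frac{969892}{3} + 175728 = - \frac{442708}{3} \approx -1.4757 \cdot 10^{5}$)
$\frac{k}{727131} = - \frac{442708}{3 \cdot 727131} = \left(- \frac{442708}{3}\right) \frac{1}{727131} = - \frac{442708}{2181393}$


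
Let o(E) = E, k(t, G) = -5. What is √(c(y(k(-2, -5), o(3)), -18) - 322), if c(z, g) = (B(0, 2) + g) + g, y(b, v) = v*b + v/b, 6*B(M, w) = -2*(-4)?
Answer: I*√3210/3 ≈ 18.886*I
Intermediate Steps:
B(M, w) = 4/3 (B(M, w) = (-2*(-4))/6 = (⅙)*8 = 4/3)
y(b, v) = b*v + v/b
c(z, g) = 4/3 + 2*g (c(z, g) = (4/3 + g) + g = 4/3 + 2*g)
√(c(y(k(-2, -5), o(3)), -18) - 322) = √((4/3 + 2*(-18)) - 322) = √((4/3 - 36) - 322) = √(-104/3 - 322) = √(-1070/3) = I*√3210/3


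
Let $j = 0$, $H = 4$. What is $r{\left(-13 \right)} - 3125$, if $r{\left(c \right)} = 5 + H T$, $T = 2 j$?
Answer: $-3120$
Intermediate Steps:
$T = 0$ ($T = 2 \cdot 0 = 0$)
$r{\left(c \right)} = 5$ ($r{\left(c \right)} = 5 + 4 \cdot 0 = 5 + 0 = 5$)
$r{\left(-13 \right)} - 3125 = 5 - 3125 = -3120$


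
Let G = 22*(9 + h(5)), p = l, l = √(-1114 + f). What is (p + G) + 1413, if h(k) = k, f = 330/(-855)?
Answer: 1721 + 4*I*√226290/57 ≈ 1721.0 + 33.382*I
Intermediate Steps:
f = -22/57 (f = 330*(-1/855) = -22/57 ≈ -0.38596)
l = 4*I*√226290/57 (l = √(-1114 - 22/57) = √(-63520/57) = 4*I*√226290/57 ≈ 33.382*I)
p = 4*I*√226290/57 ≈ 33.382*I
G = 308 (G = 22*(9 + 5) = 22*14 = 308)
(p + G) + 1413 = (4*I*√226290/57 + 308) + 1413 = (308 + 4*I*√226290/57) + 1413 = 1721 + 4*I*√226290/57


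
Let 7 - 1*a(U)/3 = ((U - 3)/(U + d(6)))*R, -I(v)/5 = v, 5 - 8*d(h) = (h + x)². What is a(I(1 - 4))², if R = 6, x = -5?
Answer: 47961/961 ≈ 49.907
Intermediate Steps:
d(h) = 5/8 - (-5 + h)²/8 (d(h) = 5/8 - (h - 5)²/8 = 5/8 - (-5 + h)²/8)
I(v) = -5*v
a(U) = 21 - 18*(-3 + U)/(½ + U) (a(U) = 21 - 3*(U - 3)/(U + (5/8 - (-5 + 6)²/8))*6 = 21 - 3*(-3 + U)/(U + (5/8 - ⅛*1²))*6 = 21 - 3*(-3 + U)/(U + (5/8 - ⅛*1))*6 = 21 - 3*(-3 + U)/(U + (5/8 - ⅛))*6 = 21 - 3*(-3 + U)/(U + ½)*6 = 21 - 3*(-3 + U)/(½ + U)*6 = 21 - 18*(-3 + U)/(½ + U))
a(I(1 - 4))² = (3*(43 + 2*(-5*(1 - 4)))/(1 + 2*(-5*(1 - 4))))² = (3*(43 + 2*(-5*(-3)))/(1 + 2*(-5*(-3))))² = (3*(43 + 2*15)/(1 + 2*15))² = (3*(43 + 30)/(1 + 30))² = (3*73/31)² = (3*(1/31)*73)² = (219/31)² = 47961/961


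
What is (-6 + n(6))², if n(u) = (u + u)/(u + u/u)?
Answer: 900/49 ≈ 18.367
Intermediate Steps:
n(u) = 2*u/(1 + u) (n(u) = (2*u)/(u + 1) = (2*u)/(1 + u) = 2*u/(1 + u))
(-6 + n(6))² = (-6 + 2*6/(1 + 6))² = (-6 + 2*6/7)² = (-6 + 2*6*(⅐))² = (-6 + 12/7)² = (-30/7)² = 900/49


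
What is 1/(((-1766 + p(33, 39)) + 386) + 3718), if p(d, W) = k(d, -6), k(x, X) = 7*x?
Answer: 1/2569 ≈ 0.00038926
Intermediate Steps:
p(d, W) = 7*d
1/(((-1766 + p(33, 39)) + 386) + 3718) = 1/(((-1766 + 7*33) + 386) + 3718) = 1/(((-1766 + 231) + 386) + 3718) = 1/((-1535 + 386) + 3718) = 1/(-1149 + 3718) = 1/2569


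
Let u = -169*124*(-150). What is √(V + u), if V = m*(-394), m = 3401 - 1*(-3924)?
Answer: 5*√10294 ≈ 507.30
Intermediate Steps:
m = 7325 (m = 3401 + 3924 = 7325)
V = -2886050 (V = 7325*(-394) = -2886050)
u = 3143400 (u = -20956*(-150) = 3143400)
√(V + u) = √(-2886050 + 3143400) = √257350 = 5*√10294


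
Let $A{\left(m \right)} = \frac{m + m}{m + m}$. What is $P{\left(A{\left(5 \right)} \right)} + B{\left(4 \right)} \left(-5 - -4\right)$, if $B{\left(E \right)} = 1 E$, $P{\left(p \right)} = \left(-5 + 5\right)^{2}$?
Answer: $-4$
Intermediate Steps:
$A{\left(m \right)} = 1$ ($A{\left(m \right)} = \frac{2 m}{2 m} = 2 m \frac{1}{2 m} = 1$)
$P{\left(p \right)} = 0$ ($P{\left(p \right)} = 0^{2} = 0$)
$B{\left(E \right)} = E$
$P{\left(A{\left(5 \right)} \right)} + B{\left(4 \right)} \left(-5 - -4\right) = 0 + 4 \left(-5 - -4\right) = 0 + 4 \left(-5 + 4\right) = 0 + 4 \left(-1\right) = 0 - 4 = -4$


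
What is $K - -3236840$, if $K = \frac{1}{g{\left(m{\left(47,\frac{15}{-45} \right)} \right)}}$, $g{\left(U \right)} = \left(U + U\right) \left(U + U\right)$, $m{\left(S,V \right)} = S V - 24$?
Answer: $\frac{183347564969}{56644} \approx 3.2368 \cdot 10^{6}$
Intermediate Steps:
$m{\left(S,V \right)} = -24 + S V$
$g{\left(U \right)} = 4 U^{2}$ ($g{\left(U \right)} = 2 U 2 U = 4 U^{2}$)
$K = \frac{9}{56644}$ ($K = \frac{1}{4 \left(-24 + 47 \frac{15}{-45}\right)^{2}} = \frac{1}{4 \left(-24 + 47 \cdot 15 \left(- \frac{1}{45}\right)\right)^{2}} = \frac{1}{4 \left(-24 + 47 \left(- \frac{1}{3}\right)\right)^{2}} = \frac{1}{4 \left(-24 - \frac{47}{3}\right)^{2}} = \frac{1}{4 \left(- \frac{119}{3}\right)^{2}} = \frac{1}{4 \cdot \frac{14161}{9}} = \frac{1}{\frac{56644}{9}} = \frac{9}{56644} \approx 0.00015889$)
$K - -3236840 = \frac{9}{56644} - -3236840 = \frac{9}{56644} + 3236840 = \frac{183347564969}{56644}$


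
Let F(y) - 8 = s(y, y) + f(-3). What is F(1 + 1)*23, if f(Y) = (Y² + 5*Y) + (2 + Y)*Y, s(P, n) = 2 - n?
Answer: 115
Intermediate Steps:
f(Y) = Y² + 5*Y + Y*(2 + Y) (f(Y) = (Y² + 5*Y) + Y*(2 + Y) = Y² + 5*Y + Y*(2 + Y))
F(y) = 7 - y (F(y) = 8 + ((2 - y) - 3*(7 + 2*(-3))) = 8 + ((2 - y) - 3*(7 - 6)) = 8 + ((2 - y) - 3*1) = 8 + ((2 - y) - 3) = 8 + (-1 - y) = 7 - y)
F(1 + 1)*23 = (7 - (1 + 1))*23 = (7 - 1*2)*23 = (7 - 2)*23 = 5*23 = 115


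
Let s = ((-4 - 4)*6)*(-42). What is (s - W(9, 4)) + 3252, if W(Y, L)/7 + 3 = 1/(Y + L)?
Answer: 68750/13 ≈ 5288.5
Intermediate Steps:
s = 2016 (s = -8*6*(-42) = -48*(-42) = 2016)
W(Y, L) = -21 + 7/(L + Y) (W(Y, L) = -21 + 7/(Y + L) = -21 + 7/(L + Y))
(s - W(9, 4)) + 3252 = (2016 - 7*(1 - 3*4 - 3*9)/(4 + 9)) + 3252 = (2016 - 7*(1 - 12 - 27)/13) + 3252 = (2016 - 7*(-38)/13) + 3252 = (2016 - 1*(-266/13)) + 3252 = (2016 + 266/13) + 3252 = 26474/13 + 3252 = 68750/13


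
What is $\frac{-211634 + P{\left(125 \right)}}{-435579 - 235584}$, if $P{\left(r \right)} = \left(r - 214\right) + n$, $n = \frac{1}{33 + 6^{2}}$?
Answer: $\frac{14608886}{46310247} \approx 0.31546$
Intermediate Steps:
$n = \frac{1}{69}$ ($n = \frac{1}{33 + 36} = \frac{1}{69} \approx 0.014493$)
$P{\left(r \right)} = - \frac{14765}{69} + r$ ($P{\left(r \right)} = \left(r - 214\right) + \frac{1}{69} = \left(-214 + r\right) + \frac{1}{69} = - \frac{14765}{69} + r$)
$\frac{-211634 + P{\left(125 \right)}}{-435579 - 235584} = \frac{-211634 + \left(- \frac{14765}{69} + 125\right)}{-435579 - 235584} = \frac{-211634 - \frac{6140}{69}}{-671163} = \left(- \frac{14608886}{69}\right) \left(- \frac{1}{671163}\right) = \frac{14608886}{46310247}$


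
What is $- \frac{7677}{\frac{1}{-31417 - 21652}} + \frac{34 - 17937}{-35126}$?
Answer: $\frac{14310708722741}{35126} \approx 4.0741 \cdot 10^{8}$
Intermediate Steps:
$- \frac{7677}{\frac{1}{-31417 - 21652}} + \frac{34 - 17937}{-35126} = - \frac{7677}{\frac{1}{-53069}} - - \frac{17903}{35126} = - \frac{7677}{- \frac{1}{53069}} + \frac{17903}{35126} = \left(-7677\right) \left(-53069\right) + \frac{17903}{35126} = 407410713 + \frac{17903}{35126} = \frac{14310708722741}{35126}$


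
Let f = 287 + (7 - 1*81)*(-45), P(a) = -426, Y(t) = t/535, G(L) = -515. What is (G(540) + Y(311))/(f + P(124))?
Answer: -275214/1707185 ≈ -0.16121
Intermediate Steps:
Y(t) = t/535 (Y(t) = t*(1/535) = t/535)
f = 3617 (f = 287 + (7 - 81)*(-45) = 287 - 74*(-45) = 287 + 3330 = 3617)
(G(540) + Y(311))/(f + P(124)) = (-515 + (1/535)*311)/(3617 - 426) = (-515 + 311/535)/3191 = -275214/535*1/3191 = -275214/1707185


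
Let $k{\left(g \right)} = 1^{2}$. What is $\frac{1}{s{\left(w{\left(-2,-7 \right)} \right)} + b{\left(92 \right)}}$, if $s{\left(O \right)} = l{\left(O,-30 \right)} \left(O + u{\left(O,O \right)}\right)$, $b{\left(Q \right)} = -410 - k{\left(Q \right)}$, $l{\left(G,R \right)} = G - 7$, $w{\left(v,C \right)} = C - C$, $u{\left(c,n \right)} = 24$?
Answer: $- \frac{1}{579} \approx -0.0017271$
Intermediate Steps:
$w{\left(v,C \right)} = 0$
$k{\left(g \right)} = 1$
$l{\left(G,R \right)} = -7 + G$ ($l{\left(G,R \right)} = G - 7 = -7 + G$)
$b{\left(Q \right)} = -411$ ($b{\left(Q \right)} = -410 - 1 = -411$)
$s{\left(O \right)} = \left(-7 + O\right) \left(24 + O\right)$ ($s{\left(O \right)} = \left(-7 + O\right) \left(O + 24\right) = \left(-7 + O\right) \left(24 + O\right)$)
$\frac{1}{s{\left(w{\left(-2,-7 \right)} \right)} + b{\left(92 \right)}} = \frac{1}{\left(-7 + 0\right) \left(24 + 0\right) - 411} = \frac{1}{\left(-7\right) 24 - 411} = \frac{1}{-168 - 411} = \frac{1}{-579} = - \frac{1}{579}$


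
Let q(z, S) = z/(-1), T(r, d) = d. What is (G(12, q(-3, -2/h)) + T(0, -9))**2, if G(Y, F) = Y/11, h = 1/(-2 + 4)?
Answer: 7569/121 ≈ 62.554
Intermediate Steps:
h = 1/2 ≈ 0.50000
q(z, S) = -z (q(z, S) = z*(-1) = -z)
G(Y, F) = Y/11 (G(Y, F) = Y*(1/11) = Y/11)
(G(12, q(-3, -2/h)) + T(0, -9))**2 = ((1/11)*12 - 9)**2 = (12/11 - 9)**2 = (-87/11)**2 = 7569/121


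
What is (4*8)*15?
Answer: 480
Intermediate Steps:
(4*8)*15 = 32*15 = 480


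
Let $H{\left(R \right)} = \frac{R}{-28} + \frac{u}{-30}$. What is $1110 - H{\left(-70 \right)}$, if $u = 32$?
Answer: $\frac{33257}{30} \approx 1108.6$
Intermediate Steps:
$H{\left(R \right)} = - \frac{16}{15} - \frac{R}{28}$ ($H{\left(R \right)} = \frac{R}{-28} + \frac{32}{-30} = R \left(- \frac{1}{28}\right) + 32 \left(- \frac{1}{30}\right) = - \frac{R}{28} - \frac{16}{15} = - \frac{16}{15} - \frac{R}{28}$)
$1110 - H{\left(-70 \right)} = 1110 - \left(- \frac{16}{15} - - \frac{5}{2}\right) = 1110 - \left(- \frac{16}{15} + \frac{5}{2}\right) = 1110 - \frac{43}{30} = \frac{33257}{30}$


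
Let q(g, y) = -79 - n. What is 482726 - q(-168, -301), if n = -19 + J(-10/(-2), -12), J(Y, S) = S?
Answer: 482774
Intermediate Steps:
n = -31 (n = -19 - 12 = -31)
q(g, y) = -48 (q(g, y) = -79 - 1*(-31) = -79 + 31 = -48)
482726 - q(-168, -301) = 482726 - 1*(-48) = 482726 + 48 = 482774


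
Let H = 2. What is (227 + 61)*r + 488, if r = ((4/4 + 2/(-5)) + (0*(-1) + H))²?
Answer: 60872/25 ≈ 2434.9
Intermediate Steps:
r = 169/25 (r = ((4/4 + 2/(-5)) + (0*(-1) + 2))² = ((4*(¼) + 2*(-⅕)) + (0 + 2))² = ((1 - ⅖) + 2)² = (⅗ + 2)² = (13/5)² = 169/25 ≈ 6.7600)
(227 + 61)*r + 488 = (227 + 61)*(169/25) + 488 = 288*(169/25) + 488 = 48672/25 + 488 = 60872/25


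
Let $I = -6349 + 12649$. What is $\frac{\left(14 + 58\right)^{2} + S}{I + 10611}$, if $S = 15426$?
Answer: $\frac{2290}{1879} \approx 1.2187$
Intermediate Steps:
$I = 6300$
$\frac{\left(14 + 58\right)^{2} + S}{I + 10611} = \frac{\left(14 + 58\right)^{2} + 15426}{6300 + 10611} = \frac{72^{2} + 15426}{16911} = \left(5184 + 15426\right) \frac{1}{16911} = 20610 \cdot \frac{1}{16911} = \frac{2290}{1879}$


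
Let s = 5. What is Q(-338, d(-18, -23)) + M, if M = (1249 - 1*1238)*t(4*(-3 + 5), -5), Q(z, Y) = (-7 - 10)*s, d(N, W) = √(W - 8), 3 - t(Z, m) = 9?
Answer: -151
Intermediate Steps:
t(Z, m) = -6 (t(Z, m) = 3 - 1*9 = 3 - 9 = -6)
d(N, W) = √(-8 + W)
Q(z, Y) = -85 (Q(z, Y) = (-7 - 10)*5 = -17*5 = -85)
M = -66 (M = (1249 - 1*1238)*(-6) = (1249 - 1238)*(-6) = 11*(-6) = -66)
Q(-338, d(-18, -23)) + M = -85 - 66 = -151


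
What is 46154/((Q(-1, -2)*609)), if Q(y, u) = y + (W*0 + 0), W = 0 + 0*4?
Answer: -46154/609 ≈ -75.786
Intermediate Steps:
W = 0 (W = 0 + 0 = 0)
Q(y, u) = y (Q(y, u) = y + (0*0 + 0) = y + (0 + 0) = y + 0 = y)
46154/((Q(-1, -2)*609)) = 46154/((-1*609)) = 46154/(-609) = 46154*(-1/609) = -46154/609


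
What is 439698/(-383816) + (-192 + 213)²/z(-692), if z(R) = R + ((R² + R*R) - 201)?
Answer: -23363842943/20402699020 ≈ -1.1451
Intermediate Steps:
z(R) = -201 + R + 2*R² (z(R) = R + ((R² + R²) - 201) = R + (2*R² - 201) = R + (-201 + 2*R²) = -201 + R + 2*R²)
439698/(-383816) + (-192 + 213)²/z(-692) = 439698/(-383816) + (-192 + 213)²/(-201 - 692 + 2*(-692)²) = 439698*(-1/383816) + 21²/(-201 - 692 + 2*478864) = -219849/191908 + 441/(-201 - 692 + 957728) = -219849/191908 + 441/956835 = -219849/191908 + 441*(1/956835) = -219849/191908 + 49/106315 = -23363842943/20402699020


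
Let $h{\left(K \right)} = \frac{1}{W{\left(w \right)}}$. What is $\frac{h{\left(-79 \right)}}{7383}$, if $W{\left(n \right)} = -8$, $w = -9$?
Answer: $- \frac{1}{59064} \approx -1.6931 \cdot 10^{-5}$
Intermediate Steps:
$h{\left(K \right)} = - \frac{1}{8}$ ($h{\left(K \right)} = \frac{1}{-8} = - \frac{1}{8}$)
$\frac{h{\left(-79 \right)}}{7383} = - \frac{1}{8 \cdot 7383} = \left(- \frac{1}{8}\right) \frac{1}{7383} = - \frac{1}{59064}$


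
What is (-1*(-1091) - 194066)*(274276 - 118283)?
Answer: -30102749175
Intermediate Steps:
(-1*(-1091) - 194066)*(274276 - 118283) = (1091 - 194066)*155993 = -192975*155993 = -30102749175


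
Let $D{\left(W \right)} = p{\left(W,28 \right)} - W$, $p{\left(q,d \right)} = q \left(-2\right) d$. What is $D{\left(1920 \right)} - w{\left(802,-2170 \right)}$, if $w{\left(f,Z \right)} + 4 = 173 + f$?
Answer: $-110411$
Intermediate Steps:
$p{\left(q,d \right)} = - 2 d q$ ($p{\left(q,d \right)} = - 2 q d = - 2 d q$)
$w{\left(f,Z \right)} = 169 + f$ ($w{\left(f,Z \right)} = -4 + \left(173 + f\right) = 169 + f$)
$D{\left(W \right)} = - 57 W$ ($D{\left(W \right)} = \left(-2\right) 28 W - W = - 56 W - W = - 57 W$)
$D{\left(1920 \right)} - w{\left(802,-2170 \right)} = \left(-57\right) 1920 - \left(169 + 802\right) = -109440 - 971 = -110411$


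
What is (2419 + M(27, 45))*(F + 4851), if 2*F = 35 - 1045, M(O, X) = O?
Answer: 10630316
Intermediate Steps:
F = -505 (F = (35 - 1045)/2 = (1/2)*(-1010) = -505)
(2419 + M(27, 45))*(F + 4851) = (2419 + 27)*(-505 + 4851) = 2446*4346 = 10630316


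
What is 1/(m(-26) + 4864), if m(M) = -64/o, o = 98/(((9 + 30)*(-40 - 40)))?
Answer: 49/338176 ≈ 0.00014489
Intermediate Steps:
o = -49/1560 (o = 98/((39*(-80))) = 98/(-3120) = 98*(-1/3120) = -49/1560 ≈ -0.031410)
m(M) = 99840/49 (m(M) = -64/(-49/1560) = -64*(-1560/49) = 99840/49)
1/(m(-26) + 4864) = 1/(99840/49 + 4864) = 1/(338176/49) = 49/338176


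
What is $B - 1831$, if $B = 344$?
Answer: $-1487$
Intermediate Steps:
$B - 1831 = 344 - 1831 = -1487$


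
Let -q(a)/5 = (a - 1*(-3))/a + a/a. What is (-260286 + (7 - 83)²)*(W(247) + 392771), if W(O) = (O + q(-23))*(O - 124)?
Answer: -2470287040010/23 ≈ -1.0740e+11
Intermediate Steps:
q(a) = -5 - 5*(3 + a)/a (q(a) = -5*((a - 1*(-3))/a + a/a) = -5*((a + 3)/a + 1) = -5*((3 + a)/a + 1) = -5*(1 + (3 + a)/a) = -5 - 5*(3 + a)/a)
W(O) = (-124 + O)*(-215/23 + O) (W(O) = (O + (-10 - 15/(-23)))*(O - 124) = (O + (-10 - 15*(-1/23)))*(-124 + O) = (O + (-10 + 15/23))*(-124 + O) = (O - 215/23)*(-124 + O) = (-215/23 + O)*(-124 + O) = (-124 + O)*(-215/23 + O))
(-260286 + (7 - 83)²)*(W(247) + 392771) = (-260286 + (7 - 83)²)*((26660/23 + 247² - 3067/23*247) + 392771) = (-260286 + (-76)²)*((26660/23 + 61009 - 757549/23) + 392771) = (-260286 + 5776)*(672318/23 + 392771) = -254510*9706051/23 = -2470287040010/23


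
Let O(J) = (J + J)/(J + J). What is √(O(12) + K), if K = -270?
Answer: I*√269 ≈ 16.401*I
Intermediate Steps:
O(J) = 1 (O(J) = (2*J)/((2*J)) = (2*J)*(1/(2*J)) = 1)
√(O(12) + K) = √(1 - 270) = √(-269) = I*√269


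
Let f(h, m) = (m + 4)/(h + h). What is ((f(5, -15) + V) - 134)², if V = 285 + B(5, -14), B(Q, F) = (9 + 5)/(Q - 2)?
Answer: 21501769/900 ≈ 23891.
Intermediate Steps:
f(h, m) = (4 + m)/(2*h) (f(h, m) = (4 + m)/((2*h)) = (4 + m)*(1/(2*h)) = (4 + m)/(2*h))
B(Q, F) = 14/(-2 + Q)
V = 869/3 (V = 285 + 14/(-2 + 5) = 285 + 14/3 = 869/3 ≈ 289.67)
((f(5, -15) + V) - 134)² = (((½)*(4 - 15)/5 + 869/3) - 134)² = (((½)*(⅕)*(-11) + 869/3) - 134)² = ((-11/10 + 869/3) - 134)² = (8657/30 - 134)² = (4637/30)² = 21501769/900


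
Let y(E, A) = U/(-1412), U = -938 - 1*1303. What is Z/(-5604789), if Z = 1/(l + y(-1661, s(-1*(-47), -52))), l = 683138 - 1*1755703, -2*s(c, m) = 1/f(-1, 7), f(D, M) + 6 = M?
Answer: 1412/8488226165132271 ≈ 1.6635e-13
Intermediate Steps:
f(D, M) = -6 + M
s(c, m) = -½ (s(c, m) = -1/(2*(-6 + 7)) = -½/1 = -½*1 = -½)
U = -2241 (U = -938 - 1303 = -2241)
y(E, A) = 2241/1412 (y(E, A) = -2241/(-1412) = -2241*(-1/1412) = 2241/1412)
l = -1072565 (l = 683138 - 1755703 = -1072565)
Z = -1412/1514459539 (Z = 1/(-1072565 + 2241/1412) = 1/(-1514459539/1412) = -1412/1514459539 ≈ -9.3235e-7)
Z/(-5604789) = -1412/1514459539/(-5604789) = -1412/1514459539*(-1/5604789) = 1412/8488226165132271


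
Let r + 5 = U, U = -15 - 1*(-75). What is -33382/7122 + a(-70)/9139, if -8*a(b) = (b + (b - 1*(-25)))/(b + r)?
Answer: -1220339693/260351832 ≈ -4.6873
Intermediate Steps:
U = 60 (U = -15 + 75 = 60)
r = 55 (r = -5 + 60 = 55)
a(b) = -(25 + 2*b)/(8*(55 + b)) (a(b) = -(b + (b - 1*(-25)))/(8*(b + 55)) = -(b + (b + 25))/(8*(55 + b)) = -(b + (25 + b))/(8*(55 + b)) = -(25 + 2*b)/(8*(55 + b)))
-33382/7122 + a(-70)/9139 = -33382/7122 + ((-25 - 2*(-70))/(8*(55 - 70)))/9139 = -33382*1/7122 + ((⅛)*(-25 + 140)/(-15))*(1/9139) = -16691/3561 + ((⅛)*(-1/15)*115)*(1/9139) = -16691/3561 - 23/24*1/9139 = -16691/3561 - 23/219336 = -1220339693/260351832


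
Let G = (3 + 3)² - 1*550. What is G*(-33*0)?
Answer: 0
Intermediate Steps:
G = -514 (G = 6² - 550 = 36 - 550 = -514)
G*(-33*0) = -(-16962)*0 = -514*0 = 0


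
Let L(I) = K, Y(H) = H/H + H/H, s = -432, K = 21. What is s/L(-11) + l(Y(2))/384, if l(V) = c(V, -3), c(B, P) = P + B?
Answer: -55303/2688 ≈ -20.574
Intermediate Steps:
c(B, P) = B + P
Y(H) = 2 (Y(H) = 1 + 1 = 2)
L(I) = 21
l(V) = -3 + V (l(V) = V - 3 = -3 + V)
s/L(-11) + l(Y(2))/384 = -432/21 + (-3 + 2)/384 = -432*1/21 - 1*1/384 = -144/7 - 1/384 = -55303/2688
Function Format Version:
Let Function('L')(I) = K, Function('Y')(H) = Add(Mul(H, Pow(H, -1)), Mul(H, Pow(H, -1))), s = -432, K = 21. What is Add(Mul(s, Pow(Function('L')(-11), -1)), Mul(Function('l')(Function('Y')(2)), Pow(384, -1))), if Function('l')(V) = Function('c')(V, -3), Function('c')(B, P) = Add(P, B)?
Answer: Rational(-55303, 2688) ≈ -20.574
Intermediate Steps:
Function('c')(B, P) = Add(B, P)
Function('Y')(H) = 2 (Function('Y')(H) = Add(1, 1) = 2)
Function('L')(I) = 21
Function('l')(V) = Add(-3, V) (Function('l')(V) = Add(V, -3) = Add(-3, V))
Add(Mul(s, Pow(Function('L')(-11), -1)), Mul(Function('l')(Function('Y')(2)), Pow(384, -1))) = Add(Mul(-432, Pow(21, -1)), Mul(Add(-3, 2), Pow(384, -1))) = Add(Mul(-432, Rational(1, 21)), Mul(-1, Rational(1, 384))) = Add(Rational(-144, 7), Rational(-1, 384)) = Rational(-55303, 2688)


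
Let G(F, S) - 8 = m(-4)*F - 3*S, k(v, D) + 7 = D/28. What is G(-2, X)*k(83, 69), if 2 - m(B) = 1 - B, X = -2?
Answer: -635/7 ≈ -90.714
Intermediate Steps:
m(B) = 1 + B (m(B) = 2 - (1 - B) = 2 + (-1 + B) = 1 + B)
k(v, D) = -7 + D/28
G(F, S) = 8 - 3*F - 3*S (G(F, S) = 8 + ((1 - 4)*F - 3*S) = 8 + (-3*F - 3*S) = 8 - 3*F - 3*S)
G(-2, X)*k(83, 69) = (8 - 3*(-2) - 3*(-2))*(-7 + (1/28)*69) = (8 + 6 + 6)*(-7 + 69/28) = 20*(-127/28) = -635/7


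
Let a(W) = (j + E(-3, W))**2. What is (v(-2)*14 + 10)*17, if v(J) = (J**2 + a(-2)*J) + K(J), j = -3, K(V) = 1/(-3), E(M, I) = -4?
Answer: -66844/3 ≈ -22281.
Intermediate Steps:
K(V) = -1/3
a(W) = 49 (a(W) = (-3 - 4)**2 = (-7)**2 = 49)
v(J) = -1/3 + J**2 + 49*J (v(J) = (J**2 + 49*J) - 1/3 = -1/3 + J**2 + 49*J)
(v(-2)*14 + 10)*17 = ((-1/3 + (-2)**2 + 49*(-2))*14 + 10)*17 = ((-1/3 + 4 - 98)*14 + 10)*17 = (-283/3*14 + 10)*17 = (-3962/3 + 10)*17 = -3932/3*17 = -66844/3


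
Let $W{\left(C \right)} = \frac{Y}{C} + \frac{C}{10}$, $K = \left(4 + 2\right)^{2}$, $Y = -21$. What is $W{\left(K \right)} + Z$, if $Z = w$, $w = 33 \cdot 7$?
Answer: $\frac{14041}{60} \approx 234.02$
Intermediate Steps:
$w = 231$
$K = 36$ ($K = 6^{2} = 36$)
$Z = 231$
$W{\left(C \right)} = - \frac{21}{C} + \frac{C}{10}$
$W{\left(K \right)} + Z = \left(- \frac{21}{36} + \frac{1}{10} \cdot 36\right) + 231 = \left(\left(-21\right) \frac{1}{36} + \frac{18}{5}\right) + 231 = \left(- \frac{7}{12} + \frac{18}{5}\right) + 231 = \frac{181}{60} + 231 = \frac{14041}{60}$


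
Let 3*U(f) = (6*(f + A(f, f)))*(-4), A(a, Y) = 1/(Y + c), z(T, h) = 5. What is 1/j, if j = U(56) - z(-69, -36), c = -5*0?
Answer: -7/3172 ≈ -0.0022068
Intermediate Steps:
c = 0
A(a, Y) = 1/Y (A(a, Y) = 1/(Y + 0) = 1/Y)
U(f) = -8*f - 8/f (U(f) = ((6*(f + 1/f))*(-4))/3 = ((6*f + 6/f)*(-4))/3 = (-24*f - 24/f)/3 = -8*f - 8/f)
j = -3172/7 (j = (-8*56 - 8/56) - 1*5 = (-448 - 8*1/56) - 5 = (-448 - 1/7) - 5 = -3137/7 - 5 = -3172/7 ≈ -453.14)
1/j = 1/(-3172/7) = -7/3172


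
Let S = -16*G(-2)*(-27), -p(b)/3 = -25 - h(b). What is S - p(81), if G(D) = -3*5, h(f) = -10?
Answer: -6525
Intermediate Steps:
G(D) = -15
p(b) = 45 (p(b) = -3*(-25 - 1*(-10)) = -3*(-25 + 10) = -3*(-15) = 45)
S = -6480 (S = -16*(-15)*(-27) = 240*(-27) = -6480)
S - p(81) = -6480 - 1*45 = -6480 - 45 = -6525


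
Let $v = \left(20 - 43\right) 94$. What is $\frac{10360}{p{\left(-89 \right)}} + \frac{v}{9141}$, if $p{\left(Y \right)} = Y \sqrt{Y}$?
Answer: $- \frac{2162}{9141} + \frac{10360 i \sqrt{89}}{7921} \approx -0.23652 + 12.339 i$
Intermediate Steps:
$v = -2162$ ($v = \left(-23\right) 94 = -2162$)
$p{\left(Y \right)} = Y^{\frac{3}{2}}$
$\frac{10360}{p{\left(-89 \right)}} + \frac{v}{9141} = \frac{10360}{\left(-89\right)^{\frac{3}{2}}} - \frac{2162}{9141} = \frac{10360}{\left(-89\right) i \sqrt{89}} - \frac{2162}{9141} = 10360 \frac{i \sqrt{89}}{7921} - \frac{2162}{9141} = \frac{10360 i \sqrt{89}}{7921} - \frac{2162}{9141} = - \frac{2162}{9141} + \frac{10360 i \sqrt{89}}{7921}$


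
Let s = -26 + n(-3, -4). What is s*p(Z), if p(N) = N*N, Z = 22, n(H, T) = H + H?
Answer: -15488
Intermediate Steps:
n(H, T) = 2*H
p(N) = N²
s = -32 (s = -26 + 2*(-3) = -26 - 6 = -32)
s*p(Z) = -32*22² = -32*484 = -15488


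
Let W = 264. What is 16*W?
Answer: 4224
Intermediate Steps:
16*W = 16*264 = 4224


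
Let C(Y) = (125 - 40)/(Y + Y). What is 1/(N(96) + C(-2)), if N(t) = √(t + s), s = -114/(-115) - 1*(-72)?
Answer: -39100/519931 - 16*√2234910/519931 ≈ -0.12121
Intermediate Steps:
s = 8394/115 (s = -114*(-1/115) + 72 = 114/115 + 72 = 8394/115 ≈ 72.991)
C(Y) = 85/(2*Y) (C(Y) = 85/((2*Y)) = 85*(1/(2*Y)) = 85/(2*Y))
N(t) = √(8394/115 + t) (N(t) = √(t + 8394/115) = √(8394/115 + t))
1/(N(96) + C(-2)) = 1/(√(965310 + 13225*96)/115 + (85/2)/(-2)) = 1/(√(965310 + 1269600)/115 + (85/2)*(-½)) = 1/(√2234910/115 - 85/4) = 1/(-85/4 + √2234910/115)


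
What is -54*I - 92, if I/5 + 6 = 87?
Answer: -21962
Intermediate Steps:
I = 405 (I = -30 + 5*87 = -30 + 435 = 405)
-54*I - 92 = -54*405 - 92 = -21870 - 92 = -21962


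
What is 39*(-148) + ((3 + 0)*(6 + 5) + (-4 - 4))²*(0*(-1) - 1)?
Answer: -6397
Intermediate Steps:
39*(-148) + ((3 + 0)*(6 + 5) + (-4 - 4))²*(0*(-1) - 1) = -5772 + (3*11 - 8)²*(0 - 1) = -5772 + (33 - 8)²*(-1) = -5772 + 25²*(-1) = -5772 + 625*(-1) = -5772 - 625 = -6397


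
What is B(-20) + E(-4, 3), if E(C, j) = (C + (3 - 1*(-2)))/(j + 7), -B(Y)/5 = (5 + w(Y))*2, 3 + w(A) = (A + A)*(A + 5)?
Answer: -60199/10 ≈ -6019.9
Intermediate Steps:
w(A) = -3 + 2*A*(5 + A) (w(A) = -3 + (A + A)*(A + 5) = -3 + (2*A)*(5 + A) = -3 + 2*A*(5 + A))
B(Y) = -20 - 100*Y - 20*Y² (B(Y) = -5*(5 + (-3 + 2*Y² + 10*Y))*2 = -5*(2 + 2*Y² + 10*Y)*2 = -5*(4 + 4*Y² + 20*Y) = -20 - 100*Y - 20*Y²)
E(C, j) = (5 + C)/(7 + j) (E(C, j) = (C + (3 + 2))/(7 + j) = (C + 5)/(7 + j) = (5 + C)/(7 + j))
B(-20) + E(-4, 3) = (-20 - 100*(-20) - 20*(-20)²) + (5 - 4)/(7 + 3) = (-20 + 2000 - 20*400) + 1/10 = (-20 + 2000 - 8000) + (⅒)*1 = -6020 + ⅒ = -60199/10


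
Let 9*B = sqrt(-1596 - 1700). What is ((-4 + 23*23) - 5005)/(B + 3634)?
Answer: -329676480/267421433 + 40320*I*sqrt(206)/267421433 ≈ -1.2328 + 0.002164*I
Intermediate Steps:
B = 4*I*sqrt(206)/9 (B = sqrt(-1596 - 1700)/9 = sqrt(-3296)/9 = (4*I*sqrt(206))/9 = 4*I*sqrt(206)/9 ≈ 6.379*I)
((-4 + 23*23) - 5005)/(B + 3634) = ((-4 + 23*23) - 5005)/(4*I*sqrt(206)/9 + 3634) = ((-4 + 529) - 5005)/(3634 + 4*I*sqrt(206)/9) = (525 - 5005)/(3634 + 4*I*sqrt(206)/9) = -4480/(3634 + 4*I*sqrt(206)/9)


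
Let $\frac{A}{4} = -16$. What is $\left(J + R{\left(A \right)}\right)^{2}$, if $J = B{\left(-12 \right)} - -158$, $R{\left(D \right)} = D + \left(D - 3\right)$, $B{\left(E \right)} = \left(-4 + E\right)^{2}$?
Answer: $80089$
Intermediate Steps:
$A = -64$ ($A = 4 \left(-16\right) = -64$)
$R{\left(D \right)} = -3 + 2 D$ ($R{\left(D \right)} = D + \left(-3 + D\right) = -3 + 2 D$)
$J = 414$ ($J = \left(-4 - 12\right)^{2} - -158 = \left(-16\right)^{2} + 158 = 256 + 158 = 414$)
$\left(J + R{\left(A \right)}\right)^{2} = \left(414 + \left(-3 + 2 \left(-64\right)\right)\right)^{2} = \left(414 - 131\right)^{2} = 283^{2} = 80089$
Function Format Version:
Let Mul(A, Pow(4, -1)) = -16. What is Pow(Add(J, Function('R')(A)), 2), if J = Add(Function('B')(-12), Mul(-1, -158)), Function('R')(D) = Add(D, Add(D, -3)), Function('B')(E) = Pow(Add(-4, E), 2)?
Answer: 80089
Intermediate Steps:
A = -64 (A = Mul(4, -16) = -64)
Function('R')(D) = Add(-3, Mul(2, D)) (Function('R')(D) = Add(D, Add(-3, D)) = Add(-3, Mul(2, D)))
J = 414 (J = Add(Pow(Add(-4, -12), 2), Mul(-1, -158)) = Add(Pow(-16, 2), 158) = Add(256, 158) = 414)
Pow(Add(J, Function('R')(A)), 2) = Pow(Add(414, Add(-3, Mul(2, -64))), 2) = Pow(Add(414, Add(-3, -128)), 2) = Pow(Add(414, -131), 2) = Pow(283, 2) = 80089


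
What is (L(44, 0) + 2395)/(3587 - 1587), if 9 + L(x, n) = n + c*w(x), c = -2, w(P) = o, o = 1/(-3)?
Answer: 179/150 ≈ 1.1933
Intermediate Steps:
o = -⅓ ≈ -0.33333
w(P) = -⅓
L(x, n) = -25/3 + n (L(x, n) = -9 + (n - 2*(-⅓)) = -9 + (n + ⅔) = -9 + (⅔ + n) = -25/3 + n)
(L(44, 0) + 2395)/(3587 - 1587) = ((-25/3 + 0) + 2395)/(3587 - 1587) = (-25/3 + 2395)/2000 = (7160/3)*(1/2000) = 179/150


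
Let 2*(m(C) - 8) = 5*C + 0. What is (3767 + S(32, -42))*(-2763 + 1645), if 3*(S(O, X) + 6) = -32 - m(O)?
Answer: -4160078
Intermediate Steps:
m(C) = 8 + 5*C/2 (m(C) = 8 + (5*C + 0)/2 = 8 + (5*C)/2 = 8 + 5*C/2)
S(O, X) = -58/3 - 5*O/6 (S(O, X) = -6 + (-32 - (8 + 5*O/2))/3 = -6 + (-32 + (-8 - 5*O/2))/3 = -6 + (-40 - 5*O/2)/3 = -6 + (-40/3 - 5*O/6) = -58/3 - 5*O/6)
(3767 + S(32, -42))*(-2763 + 1645) = (3767 + (-58/3 - ⅚*32))*(-2763 + 1645) = (3767 + (-58/3 - 80/3))*(-1118) = (3767 - 46)*(-1118) = 3721*(-1118) = -4160078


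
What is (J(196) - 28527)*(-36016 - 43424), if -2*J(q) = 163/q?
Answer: 111044677710/49 ≈ 2.2662e+9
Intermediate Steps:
J(q) = -163/(2*q)
(J(196) - 28527)*(-36016 - 43424) = (-163/2/196 - 28527)*(-36016 - 43424) = (-163/2*1/196 - 28527)*(-79440) = (-163/392 - 28527)*(-79440) = -11182747/392*(-79440) = 111044677710/49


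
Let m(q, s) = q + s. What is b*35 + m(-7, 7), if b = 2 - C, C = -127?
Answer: 4515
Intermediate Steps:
b = 129 (b = 2 - 1*(-127) = 2 + 127 = 129)
b*35 + m(-7, 7) = 129*35 + (-7 + 7) = 4515 + 0 = 4515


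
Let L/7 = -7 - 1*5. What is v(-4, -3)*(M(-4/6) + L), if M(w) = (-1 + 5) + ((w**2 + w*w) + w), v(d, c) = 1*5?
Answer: -3590/9 ≈ -398.89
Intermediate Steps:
L = -84 (L = 7*(-7 - 1*5) = 7*(-7 - 5) = 7*(-12) = -84)
v(d, c) = 5
M(w) = 4 + w + 2*w**2 (M(w) = 4 + ((w**2 + w**2) + w) = 4 + (2*w**2 + w) = 4 + (w + 2*w**2) = 4 + w + 2*w**2)
v(-4, -3)*(M(-4/6) + L) = 5*((4 - 4/6 + 2*(-4/6)**2) - 84) = 5*((4 - 4*1/6 + 2*(-4*1/6)**2) - 84) = 5*((4 - 2/3 + 2*(-2/3)**2) - 84) = 5*((4 - 2/3 + 2*(4/9)) - 84) = 5*((4 - 2/3 + 8/9) - 84) = 5*(38/9 - 84) = 5*(-718/9) = -3590/9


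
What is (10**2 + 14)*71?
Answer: 8094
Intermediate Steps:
(10**2 + 14)*71 = (100 + 14)*71 = 114*71 = 8094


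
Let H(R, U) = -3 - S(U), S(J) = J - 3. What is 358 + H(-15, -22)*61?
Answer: 1700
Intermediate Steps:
S(J) = -3 + J
H(R, U) = -U (H(R, U) = -3 - (-3 + U) = -3 + (3 - U) = -U)
358 + H(-15, -22)*61 = 358 - 1*(-22)*61 = 358 + 22*61 = 358 + 1342 = 1700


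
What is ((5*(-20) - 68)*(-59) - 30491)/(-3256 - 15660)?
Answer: 20579/18916 ≈ 1.0879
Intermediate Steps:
((5*(-20) - 68)*(-59) - 30491)/(-3256 - 15660) = ((-100 - 68)*(-59) - 30491)/(-18916) = (-168*(-59) - 30491)*(-1/18916) = (9912 - 30491)*(-1/18916) = -20579*(-1/18916) = 20579/18916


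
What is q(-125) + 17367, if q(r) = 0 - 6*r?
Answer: 18117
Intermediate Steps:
q(r) = -6*r
q(-125) + 17367 = -6*(-125) + 17367 = 750 + 17367 = 18117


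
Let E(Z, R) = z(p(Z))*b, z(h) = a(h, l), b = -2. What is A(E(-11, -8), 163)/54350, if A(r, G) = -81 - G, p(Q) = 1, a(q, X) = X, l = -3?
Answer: -122/27175 ≈ -0.0044894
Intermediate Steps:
z(h) = -3
E(Z, R) = 6 (E(Z, R) = -3*(-2) = 6)
A(E(-11, -8), 163)/54350 = (-81 - 1*163)/54350 = (-81 - 163)*(1/54350) = -244*1/54350 = -122/27175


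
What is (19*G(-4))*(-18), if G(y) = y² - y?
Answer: -6840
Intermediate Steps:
(19*G(-4))*(-18) = (19*(-4*(-1 - 4)))*(-18) = (19*(-4*(-5)))*(-18) = (19*20)*(-18) = 380*(-18) = -6840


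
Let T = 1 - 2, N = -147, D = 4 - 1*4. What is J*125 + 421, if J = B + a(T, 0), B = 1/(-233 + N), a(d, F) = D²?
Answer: 31971/76 ≈ 420.67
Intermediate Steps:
D = 0 (D = 4 - 4 = 0)
T = -1
a(d, F) = 0 (a(d, F) = 0² = 0)
B = -1/380 (B = 1/(-233 - 147) = 1/(-380) = -1/380 ≈ -0.0026316)
J = -1/380 (J = -1/380 + 0 = -1/380 ≈ -0.0026316)
J*125 + 421 = -1/380*125 + 421 = -25/76 + 421 = 31971/76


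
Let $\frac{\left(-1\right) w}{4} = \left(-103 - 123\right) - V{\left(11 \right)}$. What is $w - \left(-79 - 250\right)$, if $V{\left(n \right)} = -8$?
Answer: $1201$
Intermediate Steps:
$w = 872$ ($w = - 4 \left(\left(-103 - 123\right) - -8\right) = - 4 \left(-226 + 8\right) = \left(-4\right) \left(-218\right) = 872$)
$w - \left(-79 - 250\right) = 872 - \left(-79 - 250\right) = 872 - -329 = 872 + 329 = 1201$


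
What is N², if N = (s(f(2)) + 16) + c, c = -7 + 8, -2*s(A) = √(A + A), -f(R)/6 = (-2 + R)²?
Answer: 289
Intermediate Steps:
f(R) = -6*(-2 + R)²
s(A) = -√2*√A/2 (s(A) = -√(A + A)/2 = -√2*√A/2)
c = 1
N = 17 (N = (-√2*√(-6*(-2 + 2)²)/2 + 16) + 1 = (-√2*√(-6*0²)/2 + 16) + 1 = (-√2*√(-6*0)/2 + 16) + 1 = (-√2*√0/2 + 16) + 1 = (-½*√2*0 + 16) + 1 = (0 + 16) + 1 = 16 + 1 = 17)
N² = 17² = 289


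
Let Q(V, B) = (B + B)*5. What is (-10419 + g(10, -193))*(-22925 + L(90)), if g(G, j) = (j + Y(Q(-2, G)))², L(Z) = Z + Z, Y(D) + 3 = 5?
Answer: -592780190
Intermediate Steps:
Q(V, B) = 10*B (Q(V, B) = (2*B)*5 = 10*B)
Y(D) = 2 (Y(D) = -3 + 5 = 2)
L(Z) = 2*Z
g(G, j) = (2 + j)² (g(G, j) = (j + 2)² = (2 + j)²)
(-10419 + g(10, -193))*(-22925 + L(90)) = (-10419 + (2 - 193)²)*(-22925 + 2*90) = (-10419 + (-191)²)*(-22925 + 180) = (-10419 + 36481)*(-22745) = 26062*(-22745) = -592780190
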